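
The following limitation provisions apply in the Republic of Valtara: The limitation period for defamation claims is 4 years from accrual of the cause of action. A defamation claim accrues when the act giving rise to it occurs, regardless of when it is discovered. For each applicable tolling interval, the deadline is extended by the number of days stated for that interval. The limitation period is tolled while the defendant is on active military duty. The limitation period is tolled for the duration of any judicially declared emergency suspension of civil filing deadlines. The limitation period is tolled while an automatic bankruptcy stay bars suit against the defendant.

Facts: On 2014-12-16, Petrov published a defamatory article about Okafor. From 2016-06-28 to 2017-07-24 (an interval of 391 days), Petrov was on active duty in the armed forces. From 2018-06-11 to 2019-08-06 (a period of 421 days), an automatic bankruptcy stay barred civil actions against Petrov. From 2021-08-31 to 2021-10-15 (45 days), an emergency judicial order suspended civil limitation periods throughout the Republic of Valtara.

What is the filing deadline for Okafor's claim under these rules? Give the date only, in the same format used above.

2021-03-07

The cause of action accrued on 2014-12-16, the date of the act.
4 years from 2014-12-16 is 2018-12-16.
The defendant's active military service from 2016-06-28 to 2017-07-24 tolled the period for 391 days, extending the deadline to 2020-01-11.
The automatic bankruptcy stay from 2018-06-11 to 2019-08-06 tolled the period for 421 days, extending the deadline to 2021-03-07.
The emergency suspension of filing deadlines from 2021-08-31 to 2021-10-15 began after the period had already run on 2021-03-07, so it has no tolling effect.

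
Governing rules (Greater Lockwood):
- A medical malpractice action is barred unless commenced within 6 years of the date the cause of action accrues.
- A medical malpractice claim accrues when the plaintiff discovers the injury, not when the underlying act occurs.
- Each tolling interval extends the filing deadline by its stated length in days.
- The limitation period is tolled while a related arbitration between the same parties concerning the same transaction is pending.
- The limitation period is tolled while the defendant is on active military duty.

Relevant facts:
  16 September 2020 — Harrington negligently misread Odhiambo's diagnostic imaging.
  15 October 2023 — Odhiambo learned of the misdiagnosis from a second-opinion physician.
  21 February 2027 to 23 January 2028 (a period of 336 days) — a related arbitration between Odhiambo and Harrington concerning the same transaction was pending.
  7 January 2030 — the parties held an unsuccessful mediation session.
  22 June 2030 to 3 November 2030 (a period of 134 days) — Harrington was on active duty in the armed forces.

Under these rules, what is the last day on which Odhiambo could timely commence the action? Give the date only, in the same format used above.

Accrual is tied to discovery, so the period began on 15 October 2023 rather than on 16 September 2020 when the act occurred.
The untolled deadline — 6 years after 15 October 2023 — is 15 October 2029.
Because the pending related arbitration ran from 21 February 2027 to 23 January 2028, the deadline is extended by 336 days to 16 September 2030.
Because the defendant's active military service ran from 22 June 2030 to 3 November 2030, the deadline is extended by 134 days to 28 January 2031.
Nothing else in the chronology tolls or restarts the period.

28 January 2031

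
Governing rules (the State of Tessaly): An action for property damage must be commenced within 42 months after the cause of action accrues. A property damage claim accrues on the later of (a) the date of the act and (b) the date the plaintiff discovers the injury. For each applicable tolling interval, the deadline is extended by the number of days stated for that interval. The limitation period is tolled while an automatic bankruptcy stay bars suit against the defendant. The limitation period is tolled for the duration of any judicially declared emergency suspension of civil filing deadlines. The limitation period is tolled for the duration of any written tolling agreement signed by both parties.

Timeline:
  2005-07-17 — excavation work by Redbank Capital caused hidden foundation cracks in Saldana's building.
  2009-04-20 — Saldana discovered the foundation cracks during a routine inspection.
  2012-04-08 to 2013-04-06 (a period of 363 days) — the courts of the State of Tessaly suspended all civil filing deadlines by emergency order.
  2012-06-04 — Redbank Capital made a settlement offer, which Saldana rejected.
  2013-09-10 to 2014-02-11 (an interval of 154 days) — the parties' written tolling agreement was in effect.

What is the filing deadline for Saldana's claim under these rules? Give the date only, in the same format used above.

2014-03-21

Because discovery on 2009-04-20 post-dates the 2005-07-17 act, accrual under the later-of rule falls on 2009-04-20.
The untolled deadline — 42 months after 2009-04-20 — is 2012-10-20.
The emergency suspension of filing deadlines from 2012-04-08 to 2013-04-06 tolled the period for 363 days, extending the deadline to 2013-10-18.
The written tolling agreement from 2013-09-10 to 2014-02-11 tolled the period for 154 days, extending the deadline to 2014-03-21.
None of the other events listed affects the running of the period under the stated rules.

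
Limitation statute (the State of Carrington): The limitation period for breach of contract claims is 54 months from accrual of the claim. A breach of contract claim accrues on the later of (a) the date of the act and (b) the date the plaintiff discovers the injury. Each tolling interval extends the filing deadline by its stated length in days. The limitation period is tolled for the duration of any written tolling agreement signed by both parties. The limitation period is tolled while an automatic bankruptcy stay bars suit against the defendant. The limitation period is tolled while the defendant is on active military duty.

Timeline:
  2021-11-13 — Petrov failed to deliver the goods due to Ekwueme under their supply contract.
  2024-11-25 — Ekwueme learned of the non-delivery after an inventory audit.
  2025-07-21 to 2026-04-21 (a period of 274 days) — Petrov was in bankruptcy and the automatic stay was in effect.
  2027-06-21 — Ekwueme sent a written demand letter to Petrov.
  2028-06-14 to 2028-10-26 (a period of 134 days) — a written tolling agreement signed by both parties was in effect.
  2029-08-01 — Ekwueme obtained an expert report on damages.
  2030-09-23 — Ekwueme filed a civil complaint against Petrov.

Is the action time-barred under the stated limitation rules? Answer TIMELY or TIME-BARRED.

TIME-BARRED

Because discovery on 2024-11-25 post-dates the 2021-11-13 act, accrual under the later-of rule falls on 2024-11-25.
54 months from 2024-11-25 is 2029-05-25.
The period was tolled for 274 days by the automatic bankruptcy stay (2025-07-21 to 2026-04-21), pushing the deadline to 2030-02-23.
The written tolling agreement from 2028-06-14 to 2028-10-26 tolled the period for 134 days, extending the deadline to 2030-07-07.
The other events in the timeline have no effect on the limitation period under the stated rules.
Ekwueme filed on 2030-09-23, after the 2030-07-07 deadline, so the action is time-barred.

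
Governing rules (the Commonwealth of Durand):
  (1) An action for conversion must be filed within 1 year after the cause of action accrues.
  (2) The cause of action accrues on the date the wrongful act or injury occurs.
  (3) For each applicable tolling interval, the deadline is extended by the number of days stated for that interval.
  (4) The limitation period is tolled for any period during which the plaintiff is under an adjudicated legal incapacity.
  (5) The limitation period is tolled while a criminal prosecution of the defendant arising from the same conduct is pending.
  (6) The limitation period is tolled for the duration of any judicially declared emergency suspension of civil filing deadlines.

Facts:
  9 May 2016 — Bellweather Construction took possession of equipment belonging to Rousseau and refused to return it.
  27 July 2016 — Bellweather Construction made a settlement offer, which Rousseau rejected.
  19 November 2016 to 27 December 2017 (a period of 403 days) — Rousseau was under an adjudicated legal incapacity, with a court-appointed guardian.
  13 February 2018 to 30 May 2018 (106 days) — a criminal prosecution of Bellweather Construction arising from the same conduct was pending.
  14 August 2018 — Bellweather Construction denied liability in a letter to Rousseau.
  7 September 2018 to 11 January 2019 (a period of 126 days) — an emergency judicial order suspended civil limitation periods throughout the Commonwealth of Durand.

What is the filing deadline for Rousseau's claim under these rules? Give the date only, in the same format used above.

3 February 2019

The limitation period began to run on 9 May 2016.
The untolled deadline — 1 year after 9 May 2016 — is 9 May 2017.
The plaintiff's legal incapacity from 19 November 2016 to 27 December 2017 tolled the period for 403 days, extending the deadline to 16 June 2018.
Because the pending criminal prosecution ran from 13 February 2018 to 30 May 2018, the deadline is extended by 106 days to 30 September 2018.
Because the emergency suspension of filing deadlines ran from 7 September 2018 to 11 January 2019, the deadline is extended by 126 days to 3 February 2019.
The other events in the timeline have no effect on the limitation period under the stated rules.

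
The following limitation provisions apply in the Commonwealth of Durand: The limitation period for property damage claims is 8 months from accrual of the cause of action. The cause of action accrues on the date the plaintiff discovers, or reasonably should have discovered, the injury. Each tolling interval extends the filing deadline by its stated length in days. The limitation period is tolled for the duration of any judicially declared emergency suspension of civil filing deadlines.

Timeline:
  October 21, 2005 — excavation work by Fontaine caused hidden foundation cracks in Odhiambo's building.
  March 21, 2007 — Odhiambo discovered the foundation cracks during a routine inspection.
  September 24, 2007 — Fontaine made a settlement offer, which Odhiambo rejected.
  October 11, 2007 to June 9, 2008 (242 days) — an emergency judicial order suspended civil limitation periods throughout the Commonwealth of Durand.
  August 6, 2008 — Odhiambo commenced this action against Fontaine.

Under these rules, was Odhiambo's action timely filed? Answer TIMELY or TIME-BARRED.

Accrual is tied to discovery, so the period began on March 21, 2007 rather than on October 21, 2005 when the act occurred.
The untolled deadline — 8 months after March 21, 2007 — is November 21, 2007.
The period was tolled for 242 days by the emergency suspension of filing deadlines (October 11, 2007 to June 9, 2008), pushing the deadline to July 20, 2008.
The other events in the timeline have no effect on the limitation period under the stated rules.
Odhiambo filed on August 6, 2008, after the July 20, 2008 deadline, so the action is time-barred.

TIME-BARRED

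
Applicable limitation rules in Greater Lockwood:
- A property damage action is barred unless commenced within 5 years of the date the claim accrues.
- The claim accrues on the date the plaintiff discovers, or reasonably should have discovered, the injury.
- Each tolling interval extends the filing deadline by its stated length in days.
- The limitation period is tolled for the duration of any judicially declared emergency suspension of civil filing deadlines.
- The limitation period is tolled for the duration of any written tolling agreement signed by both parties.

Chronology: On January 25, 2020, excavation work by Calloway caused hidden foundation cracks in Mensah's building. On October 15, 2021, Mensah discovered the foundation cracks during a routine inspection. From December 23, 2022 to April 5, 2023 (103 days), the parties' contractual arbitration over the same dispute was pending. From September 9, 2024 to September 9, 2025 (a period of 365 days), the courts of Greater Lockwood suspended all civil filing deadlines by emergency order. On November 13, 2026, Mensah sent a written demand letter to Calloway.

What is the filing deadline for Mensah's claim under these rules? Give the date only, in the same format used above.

The claim did not accrue until Mensah discovered the injury on October 15, 2021; the January 25, 2020 act date does not start the clock under the stated rule.
The untolled deadline — 5 years after October 15, 2021 — is October 15, 2026.
The period was tolled for 365 days by the emergency suspension of filing deadlines (September 9, 2024 to September 9, 2025), pushing the deadline to October 15, 2027.
The pending related arbitration from December 23, 2022 to April 5, 2023 does not toll the period, because no stated rule makes a pending arbitration a tolling event.
Nothing else in the chronology tolls or restarts the period.

October 15, 2027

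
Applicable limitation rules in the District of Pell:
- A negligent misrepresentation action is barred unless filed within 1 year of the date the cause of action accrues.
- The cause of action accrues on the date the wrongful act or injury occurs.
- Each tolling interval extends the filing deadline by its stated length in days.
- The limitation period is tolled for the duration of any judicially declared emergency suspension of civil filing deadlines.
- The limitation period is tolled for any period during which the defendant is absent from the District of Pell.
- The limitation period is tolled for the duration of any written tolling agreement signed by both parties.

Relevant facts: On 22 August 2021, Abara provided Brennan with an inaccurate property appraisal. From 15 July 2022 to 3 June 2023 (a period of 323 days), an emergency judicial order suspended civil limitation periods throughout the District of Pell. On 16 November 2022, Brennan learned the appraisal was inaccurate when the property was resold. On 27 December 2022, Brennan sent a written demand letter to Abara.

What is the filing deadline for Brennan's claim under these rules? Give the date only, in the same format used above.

Accrual is governed by the date of the act, so the period began to run on 22 August 2021; the later discovery on 16 November 2022 is irrelevant under the stated rule.
Adding the 1 year base period to 22 August 2021 gives a deadline of 22 August 2022, before any tolling.
The emergency suspension of filing deadlines from 15 July 2022 to 3 June 2023 tolled the period for 323 days, extending the deadline to 11 July 2023.
None of the other events listed affects the running of the period under the stated rules.

11 July 2023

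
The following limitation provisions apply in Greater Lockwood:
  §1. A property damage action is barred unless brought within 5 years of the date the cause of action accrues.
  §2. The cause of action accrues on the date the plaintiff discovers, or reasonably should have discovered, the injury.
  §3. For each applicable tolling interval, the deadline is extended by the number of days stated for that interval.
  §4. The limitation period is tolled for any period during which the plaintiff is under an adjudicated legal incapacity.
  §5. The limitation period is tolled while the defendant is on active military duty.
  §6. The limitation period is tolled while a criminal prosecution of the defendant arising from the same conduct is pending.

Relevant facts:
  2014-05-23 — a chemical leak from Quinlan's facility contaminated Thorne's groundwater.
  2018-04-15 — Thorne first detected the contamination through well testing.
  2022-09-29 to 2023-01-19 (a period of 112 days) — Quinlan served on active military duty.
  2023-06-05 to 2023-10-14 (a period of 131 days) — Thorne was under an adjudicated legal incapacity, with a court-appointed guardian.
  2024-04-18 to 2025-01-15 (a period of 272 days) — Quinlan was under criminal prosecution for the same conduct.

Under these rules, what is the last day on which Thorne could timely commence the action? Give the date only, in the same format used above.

Under the discovery rule, the claim accrued on 2018-04-15, when Thorne discovered the injury — not on the 2014-05-23 date of the underlying act.
5 years from 2018-04-15 is 2023-04-15.
Because the defendant's active military service ran from 2022-09-29 to 2023-01-19, the deadline is extended by 112 days to 2023-08-05.
The plaintiff's legal incapacity from 2023-06-05 to 2023-10-14 tolled the period for 131 days, extending the deadline to 2023-12-14.
By the time the pending criminal prosecution began on 2024-04-18, the limitation period had already expired on 2023-12-14; that interval cannot revive it.

2023-12-14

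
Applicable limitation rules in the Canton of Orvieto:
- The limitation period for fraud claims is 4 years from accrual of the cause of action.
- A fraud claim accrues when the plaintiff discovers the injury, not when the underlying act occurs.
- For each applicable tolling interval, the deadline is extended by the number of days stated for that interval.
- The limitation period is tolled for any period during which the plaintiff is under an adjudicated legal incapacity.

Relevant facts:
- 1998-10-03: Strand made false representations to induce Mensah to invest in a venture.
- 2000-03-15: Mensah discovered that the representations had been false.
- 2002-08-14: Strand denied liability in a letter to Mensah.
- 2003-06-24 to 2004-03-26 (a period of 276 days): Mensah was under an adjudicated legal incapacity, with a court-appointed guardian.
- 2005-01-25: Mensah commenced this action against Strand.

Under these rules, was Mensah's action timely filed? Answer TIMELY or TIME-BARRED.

TIME-BARRED

Under the discovery rule, the claim accrued on 2000-03-15, when Mensah discovered the injury — not on the 1998-10-03 date of the underlying act.
Adding the 4 years base period to 2000-03-15 gives a deadline of 2004-03-15, before any tolling.
The plaintiff's legal incapacity from 2003-06-24 to 2004-03-26 tolled the period for 276 days, extending the deadline to 2004-12-16.
Nothing else in the chronology tolls or restarts the period.
Filing on 2005-01-25 missed the 2004-12-16 deadline — the action is time-barred.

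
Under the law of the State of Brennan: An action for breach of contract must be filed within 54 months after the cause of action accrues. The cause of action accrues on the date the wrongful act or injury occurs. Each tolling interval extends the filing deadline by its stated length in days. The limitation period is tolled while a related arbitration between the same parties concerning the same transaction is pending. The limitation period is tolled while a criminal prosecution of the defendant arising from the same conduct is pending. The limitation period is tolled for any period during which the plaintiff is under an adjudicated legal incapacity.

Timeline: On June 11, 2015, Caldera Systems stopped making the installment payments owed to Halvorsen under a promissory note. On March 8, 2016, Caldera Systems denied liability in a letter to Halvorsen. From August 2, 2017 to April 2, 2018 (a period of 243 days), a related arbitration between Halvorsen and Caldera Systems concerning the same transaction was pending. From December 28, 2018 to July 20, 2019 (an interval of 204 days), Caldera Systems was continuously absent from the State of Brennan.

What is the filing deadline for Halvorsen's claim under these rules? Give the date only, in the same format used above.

August 10, 2020

The cause of action accrued on June 11, 2015, the date of the act.
54 months from June 11, 2015 is December 11, 2019.
The pending related arbitration from August 2, 2017 to April 2, 2018 tolled the period for 243 days, extending the deadline to August 10, 2020.
The defendant's absence from the jurisdiction from December 28, 2018 to July 20, 2019 does not toll the period, because no stated rule makes the defendant's absence a tolling event.
Nothing else in the chronology tolls or restarts the period.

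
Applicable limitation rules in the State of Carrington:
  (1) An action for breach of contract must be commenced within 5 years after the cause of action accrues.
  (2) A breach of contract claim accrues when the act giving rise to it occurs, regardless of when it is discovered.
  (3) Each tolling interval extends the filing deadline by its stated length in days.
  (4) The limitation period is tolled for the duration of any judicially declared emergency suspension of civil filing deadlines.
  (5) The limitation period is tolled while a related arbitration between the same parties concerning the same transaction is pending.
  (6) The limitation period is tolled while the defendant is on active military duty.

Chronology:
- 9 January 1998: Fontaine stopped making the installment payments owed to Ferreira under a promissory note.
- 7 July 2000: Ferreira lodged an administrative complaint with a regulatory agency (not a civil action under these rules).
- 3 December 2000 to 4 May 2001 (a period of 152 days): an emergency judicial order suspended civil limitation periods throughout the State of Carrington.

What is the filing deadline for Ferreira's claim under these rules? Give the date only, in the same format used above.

10 June 2003

The limitation period began to run on 9 January 1998.
5 years from 9 January 1998 is 9 January 2003.
The period was tolled for 152 days by the emergency suspension of filing deadlines (3 December 2000 to 4 May 2001), pushing the deadline to 10 June 2003.
None of the other events listed affects the running of the period under the stated rules.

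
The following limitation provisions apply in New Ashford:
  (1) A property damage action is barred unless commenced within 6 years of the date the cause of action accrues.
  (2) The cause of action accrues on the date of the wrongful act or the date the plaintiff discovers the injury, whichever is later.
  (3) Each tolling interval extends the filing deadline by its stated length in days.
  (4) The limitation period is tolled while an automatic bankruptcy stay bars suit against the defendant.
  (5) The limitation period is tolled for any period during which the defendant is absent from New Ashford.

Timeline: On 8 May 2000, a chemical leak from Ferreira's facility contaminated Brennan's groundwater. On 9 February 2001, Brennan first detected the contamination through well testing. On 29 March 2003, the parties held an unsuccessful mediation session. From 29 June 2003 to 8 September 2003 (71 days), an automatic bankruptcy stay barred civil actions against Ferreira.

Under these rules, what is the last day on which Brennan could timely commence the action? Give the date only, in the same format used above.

Taking the later of the act (8 May 2000) and discovery (9 February 2001), the claim accrued on 9 February 2001.
Adding the 6 years base period to 9 February 2001 gives a deadline of 9 February 2007, before any tolling.
The period was tolled for 71 days by the automatic bankruptcy stay (29 June 2003 to 8 September 2003), pushing the deadline to 21 April 2007.
Nothing else in the chronology tolls or restarts the period.

21 April 2007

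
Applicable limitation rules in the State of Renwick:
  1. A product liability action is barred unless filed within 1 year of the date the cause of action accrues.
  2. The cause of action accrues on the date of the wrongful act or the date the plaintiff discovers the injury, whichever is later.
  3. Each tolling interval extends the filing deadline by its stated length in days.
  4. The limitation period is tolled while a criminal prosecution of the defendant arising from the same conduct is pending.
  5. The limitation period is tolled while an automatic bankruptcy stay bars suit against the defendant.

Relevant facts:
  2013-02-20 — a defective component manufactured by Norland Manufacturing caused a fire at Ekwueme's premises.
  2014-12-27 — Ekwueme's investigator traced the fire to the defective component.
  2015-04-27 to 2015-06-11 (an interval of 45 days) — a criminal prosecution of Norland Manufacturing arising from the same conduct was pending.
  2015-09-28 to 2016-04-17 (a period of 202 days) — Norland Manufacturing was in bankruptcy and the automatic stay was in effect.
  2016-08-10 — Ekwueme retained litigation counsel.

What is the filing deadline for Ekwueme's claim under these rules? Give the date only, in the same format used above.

2016-08-30

Taking the later of the act (2013-02-20) and discovery (2014-12-27), the claim accrued on 2014-12-27.
1 year from 2014-12-27 is 2015-12-27.
The period was tolled for 45 days by the pending criminal prosecution (2015-04-27 to 2015-06-11), pushing the deadline to 2016-02-10.
The period was tolled for 202 days by the automatic bankruptcy stay (2015-09-28 to 2016-04-17), pushing the deadline to 2016-08-30.
Nothing else in the chronology tolls or restarts the period.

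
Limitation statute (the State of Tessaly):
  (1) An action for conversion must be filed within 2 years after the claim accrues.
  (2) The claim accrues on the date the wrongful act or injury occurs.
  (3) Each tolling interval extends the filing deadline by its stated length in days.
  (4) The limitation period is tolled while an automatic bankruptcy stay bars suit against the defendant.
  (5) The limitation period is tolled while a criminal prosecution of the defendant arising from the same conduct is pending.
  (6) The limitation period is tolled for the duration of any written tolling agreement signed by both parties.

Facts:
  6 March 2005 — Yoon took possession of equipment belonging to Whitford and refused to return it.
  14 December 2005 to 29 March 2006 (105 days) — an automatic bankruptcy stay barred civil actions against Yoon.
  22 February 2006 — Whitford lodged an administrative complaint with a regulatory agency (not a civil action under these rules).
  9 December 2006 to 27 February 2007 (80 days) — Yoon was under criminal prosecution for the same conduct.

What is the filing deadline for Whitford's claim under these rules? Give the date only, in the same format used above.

7 September 2007

The claim accrued on 6 March 2005, the date of the act.
2 years from 6 March 2005 is 6 March 2007.
The automatic bankruptcy stay from 14 December 2005 to 29 March 2006 tolled the period for 105 days, extending the deadline to 19 June 2007.
The pending criminal prosecution from 9 December 2006 to 27 February 2007 tolled the period for 80 days, extending the deadline to 7 September 2007.
The other events in the timeline have no effect on the limitation period under the stated rules.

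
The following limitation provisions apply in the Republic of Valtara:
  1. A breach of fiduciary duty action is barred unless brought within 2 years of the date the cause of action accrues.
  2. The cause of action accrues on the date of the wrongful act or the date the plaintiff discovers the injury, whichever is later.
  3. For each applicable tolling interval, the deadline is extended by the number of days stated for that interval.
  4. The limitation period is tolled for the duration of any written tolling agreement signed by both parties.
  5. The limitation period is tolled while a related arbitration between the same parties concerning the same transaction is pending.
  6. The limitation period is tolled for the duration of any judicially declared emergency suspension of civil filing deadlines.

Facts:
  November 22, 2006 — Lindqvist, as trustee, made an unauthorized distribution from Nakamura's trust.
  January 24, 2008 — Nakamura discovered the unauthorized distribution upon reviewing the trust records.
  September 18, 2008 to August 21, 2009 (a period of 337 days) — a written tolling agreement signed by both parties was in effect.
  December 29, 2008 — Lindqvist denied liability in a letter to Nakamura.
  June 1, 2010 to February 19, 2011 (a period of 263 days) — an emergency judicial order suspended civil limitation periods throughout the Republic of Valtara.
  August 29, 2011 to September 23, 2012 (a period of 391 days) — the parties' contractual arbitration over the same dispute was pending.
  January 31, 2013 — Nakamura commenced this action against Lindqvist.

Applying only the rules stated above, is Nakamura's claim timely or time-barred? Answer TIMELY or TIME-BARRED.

TIME-BARRED

Because discovery on January 24, 2008 post-dates the November 22, 2006 act, accrual under the later-of rule falls on January 24, 2008.
The untolled deadline — 2 years after January 24, 2008 — is January 24, 2010.
The written tolling agreement from September 18, 2008 to August 21, 2009 tolled the period for 337 days, extending the deadline to December 27, 2010.
Because the emergency suspension of filing deadlines ran from June 1, 2010 to February 19, 2011, the deadline is extended by 263 days to September 16, 2011.
The period was tolled for 391 days by the pending related arbitration (August 29, 2011 to September 23, 2012), pushing the deadline to October 11, 2012.
The other events in the timeline have no effect on the limitation period under the stated rules.
The January 31, 2013 filing falls after the October 11, 2012 deadline; the claim is time-barred.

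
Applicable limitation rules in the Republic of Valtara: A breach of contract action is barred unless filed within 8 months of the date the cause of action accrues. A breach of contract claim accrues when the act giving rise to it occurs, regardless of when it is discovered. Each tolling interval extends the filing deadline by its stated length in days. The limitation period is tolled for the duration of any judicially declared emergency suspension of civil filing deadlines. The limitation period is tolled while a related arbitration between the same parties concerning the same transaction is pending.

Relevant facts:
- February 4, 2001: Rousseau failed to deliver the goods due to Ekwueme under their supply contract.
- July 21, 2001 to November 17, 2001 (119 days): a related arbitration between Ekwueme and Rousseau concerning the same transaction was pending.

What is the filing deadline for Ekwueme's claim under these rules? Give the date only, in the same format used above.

The limitation period began to run on February 4, 2001.
The untolled deadline — 8 months after February 4, 2001 — is October 4, 2001.
The period was tolled for 119 days by the pending related arbitration (July 21, 2001 to November 17, 2001), pushing the deadline to January 31, 2002.

January 31, 2002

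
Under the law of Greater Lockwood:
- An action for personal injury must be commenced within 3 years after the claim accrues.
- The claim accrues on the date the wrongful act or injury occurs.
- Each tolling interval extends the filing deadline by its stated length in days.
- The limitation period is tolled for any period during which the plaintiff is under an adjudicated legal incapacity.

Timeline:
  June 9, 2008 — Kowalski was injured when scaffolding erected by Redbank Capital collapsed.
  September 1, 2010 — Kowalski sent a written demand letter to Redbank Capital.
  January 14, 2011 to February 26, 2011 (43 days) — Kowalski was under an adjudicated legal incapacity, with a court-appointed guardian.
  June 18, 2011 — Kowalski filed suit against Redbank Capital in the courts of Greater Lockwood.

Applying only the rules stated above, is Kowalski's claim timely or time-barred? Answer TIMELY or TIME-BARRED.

TIMELY

The claim accrued on June 9, 2008, the date of the act.
Adding the 3 years base period to June 9, 2008 gives a deadline of June 9, 2011, before any tolling.
The plaintiff's legal incapacity from January 14, 2011 to February 26, 2011 tolled the period for 43 days, extending the deadline to July 22, 2011.
Nothing else in the chronology tolls or restarts the period.
The June 18, 2011 filing precedes the July 22, 2011 deadline; the claim is timely.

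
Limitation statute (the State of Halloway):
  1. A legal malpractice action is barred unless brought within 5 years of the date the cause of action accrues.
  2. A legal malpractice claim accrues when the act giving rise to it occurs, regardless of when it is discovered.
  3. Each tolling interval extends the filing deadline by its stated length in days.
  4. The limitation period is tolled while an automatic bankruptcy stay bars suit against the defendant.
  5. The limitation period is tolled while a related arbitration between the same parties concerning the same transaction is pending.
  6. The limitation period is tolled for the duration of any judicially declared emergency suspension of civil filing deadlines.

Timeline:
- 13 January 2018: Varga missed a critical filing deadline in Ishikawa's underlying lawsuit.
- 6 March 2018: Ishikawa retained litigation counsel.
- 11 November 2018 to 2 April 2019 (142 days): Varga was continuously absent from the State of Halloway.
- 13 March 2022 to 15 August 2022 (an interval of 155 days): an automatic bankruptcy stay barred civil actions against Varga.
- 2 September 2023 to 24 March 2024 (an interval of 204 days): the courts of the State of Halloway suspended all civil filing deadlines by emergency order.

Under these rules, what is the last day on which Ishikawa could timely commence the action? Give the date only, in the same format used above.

The limitation period began to run on 13 January 2018.
Adding the 5 years base period to 13 January 2018 gives a deadline of 13 January 2023, before any tolling.
Because the automatic bankruptcy stay ran from 13 March 2022 to 15 August 2022, the deadline is extended by 155 days to 17 June 2023.
The emergency suspension of filing deadlines from 2 September 2023 to 24 March 2024 began after the period had already run on 17 June 2023, so it has no tolling effect.
No stated provision tolls the period for the defendant's absence, so the interval from 11 November 2018 to 2 April 2019 has no effect on the deadline.
Nothing else in the chronology tolls or restarts the period.

17 June 2023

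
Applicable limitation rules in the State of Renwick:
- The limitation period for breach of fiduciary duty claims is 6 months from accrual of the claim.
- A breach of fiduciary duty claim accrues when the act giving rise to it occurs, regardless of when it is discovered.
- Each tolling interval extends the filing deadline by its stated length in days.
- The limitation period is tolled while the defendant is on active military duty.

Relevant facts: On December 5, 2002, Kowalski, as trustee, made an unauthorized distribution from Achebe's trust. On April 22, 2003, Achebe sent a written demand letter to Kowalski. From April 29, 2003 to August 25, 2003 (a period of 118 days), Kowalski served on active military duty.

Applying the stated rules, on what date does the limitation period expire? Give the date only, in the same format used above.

The limitation period began to run on December 5, 2002.
6 months from December 5, 2002 is June 5, 2003.
Because the defendant's active military service ran from April 29, 2003 to August 25, 2003, the deadline is extended by 118 days to October 1, 2003.
The other events in the timeline have no effect on the limitation period under the stated rules.

October 1, 2003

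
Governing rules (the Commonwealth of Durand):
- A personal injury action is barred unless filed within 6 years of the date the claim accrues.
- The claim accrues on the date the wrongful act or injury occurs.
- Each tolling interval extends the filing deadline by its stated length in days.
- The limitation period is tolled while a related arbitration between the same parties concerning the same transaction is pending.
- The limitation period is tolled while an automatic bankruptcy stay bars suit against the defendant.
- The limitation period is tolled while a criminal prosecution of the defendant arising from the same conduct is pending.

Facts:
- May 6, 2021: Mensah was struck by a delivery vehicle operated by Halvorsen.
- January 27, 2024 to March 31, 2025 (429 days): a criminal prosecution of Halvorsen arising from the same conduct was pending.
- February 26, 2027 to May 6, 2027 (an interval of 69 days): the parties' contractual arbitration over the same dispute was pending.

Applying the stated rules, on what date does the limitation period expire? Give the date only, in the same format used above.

September 15, 2028

The claim accrued on May 6, 2021, the date of the act.
6 years from May 6, 2021 is May 6, 2027.
The period was tolled for 429 days by the pending criminal prosecution (January 27, 2024 to March 31, 2025), pushing the deadline to July 8, 2028.
The pending related arbitration from February 26, 2027 to May 6, 2027 tolled the period for 69 days, extending the deadline to September 15, 2028.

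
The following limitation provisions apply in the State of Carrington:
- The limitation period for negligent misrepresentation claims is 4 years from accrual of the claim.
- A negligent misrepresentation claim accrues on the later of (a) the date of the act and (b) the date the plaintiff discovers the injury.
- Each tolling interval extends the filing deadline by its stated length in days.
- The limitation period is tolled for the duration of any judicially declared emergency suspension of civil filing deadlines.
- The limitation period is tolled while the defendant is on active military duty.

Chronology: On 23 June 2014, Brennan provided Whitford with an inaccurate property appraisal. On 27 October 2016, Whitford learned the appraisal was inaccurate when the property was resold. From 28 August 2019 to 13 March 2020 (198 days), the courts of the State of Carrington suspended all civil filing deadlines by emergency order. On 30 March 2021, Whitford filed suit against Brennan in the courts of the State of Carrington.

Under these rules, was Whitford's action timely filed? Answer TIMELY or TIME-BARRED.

TIMELY

Taking the later of the act (23 June 2014) and discovery (27 October 2016), the claim accrued on 27 October 2016.
4 years from 27 October 2016 is 27 October 2020.
Because the emergency suspension of filing deadlines ran from 28 August 2019 to 13 March 2020, the deadline is extended by 198 days to 13 May 2021.
The 30 March 2021 filing precedes the 13 May 2021 deadline; the claim is timely.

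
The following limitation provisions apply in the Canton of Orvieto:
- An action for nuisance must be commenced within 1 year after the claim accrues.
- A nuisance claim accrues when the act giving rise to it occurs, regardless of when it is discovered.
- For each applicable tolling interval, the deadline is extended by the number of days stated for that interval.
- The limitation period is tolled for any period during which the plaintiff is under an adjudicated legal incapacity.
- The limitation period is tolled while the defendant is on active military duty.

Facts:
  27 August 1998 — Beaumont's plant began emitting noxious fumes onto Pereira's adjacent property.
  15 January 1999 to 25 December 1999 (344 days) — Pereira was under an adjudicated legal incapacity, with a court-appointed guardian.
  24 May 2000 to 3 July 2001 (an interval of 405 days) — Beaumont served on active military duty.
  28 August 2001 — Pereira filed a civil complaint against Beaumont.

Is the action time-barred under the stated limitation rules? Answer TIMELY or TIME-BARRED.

The claim accrued on 27 August 1998, the date of the act.
Adding the 1 year base period to 27 August 1998 gives a deadline of 27 August 1999, before any tolling.
Because the plaintiff's legal incapacity ran from 15 January 1999 to 25 December 1999, the deadline is extended by 344 days to 5 August 2000.
The period was tolled for 405 days by the defendant's active military service (24 May 2000 to 3 July 2001), pushing the deadline to 14 September 2001.
The 28 August 2001 filing precedes the 14 September 2001 deadline; the claim is timely.

TIMELY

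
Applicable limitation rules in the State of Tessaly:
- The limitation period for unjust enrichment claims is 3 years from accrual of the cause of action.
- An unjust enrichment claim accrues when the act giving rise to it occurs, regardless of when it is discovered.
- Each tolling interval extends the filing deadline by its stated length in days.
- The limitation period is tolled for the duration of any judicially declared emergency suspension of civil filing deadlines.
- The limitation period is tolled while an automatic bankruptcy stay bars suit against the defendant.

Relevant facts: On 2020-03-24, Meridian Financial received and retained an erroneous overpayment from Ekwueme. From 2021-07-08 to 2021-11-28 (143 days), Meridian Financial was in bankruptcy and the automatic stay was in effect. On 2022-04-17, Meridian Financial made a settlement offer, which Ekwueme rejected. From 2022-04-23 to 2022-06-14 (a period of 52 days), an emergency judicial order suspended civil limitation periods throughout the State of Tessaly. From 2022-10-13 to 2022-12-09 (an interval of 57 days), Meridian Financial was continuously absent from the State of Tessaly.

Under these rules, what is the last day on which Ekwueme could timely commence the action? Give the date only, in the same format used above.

2023-10-05

The claim accrued on 2020-03-24, when the wrongful act occurred.
3 years from 2020-03-24 is 2023-03-24.
The period was tolled for 143 days by the automatic bankruptcy stay (2021-07-08 to 2021-11-28), pushing the deadline to 2023-08-14.
The period was tolled for 52 days by the emergency suspension of filing deadlines (2022-04-23 to 2022-06-14), pushing the deadline to 2023-10-05.
Although the defendant's absence ran from 2022-10-13 to 2022-12-09, the stated rules do not make that a tolling event, so it is disregarded.
None of the other events listed affects the running of the period under the stated rules.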